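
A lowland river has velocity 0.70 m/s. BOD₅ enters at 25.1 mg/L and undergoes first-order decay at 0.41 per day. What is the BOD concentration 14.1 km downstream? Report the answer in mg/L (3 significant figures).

Travel time t = 14.1 km / 0.70 m/s = 1.41e+04/0.70 = 2.014e+04 s = 0.2331 d.
First-order decay: C = 25.1·exp(−0.41·0.2331) = 25.1·0.9088 = 22.81 mg/L.

22.8 mg/L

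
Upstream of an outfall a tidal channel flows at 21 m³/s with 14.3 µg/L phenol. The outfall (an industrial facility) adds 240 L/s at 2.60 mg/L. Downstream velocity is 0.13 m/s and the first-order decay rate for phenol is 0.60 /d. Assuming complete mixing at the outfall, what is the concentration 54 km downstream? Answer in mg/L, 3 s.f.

0.00243 mg/L

240 L/s = 0.24 m³/s.
14.3 µg/L = 0.0143 mg/L.
After complete mixing, C₀ = (0.24·2.6 + 21·0.0143) / 21.24 = 0.04352 mg/L.
Travel time t = 5.4e+04 m / 0.13 m/s = 4.154e+05 s = 4.808 d.
C = 0.04352·exp(−0.60·4.808) = 0.04352·0.05588 = 0.002432 mg/L.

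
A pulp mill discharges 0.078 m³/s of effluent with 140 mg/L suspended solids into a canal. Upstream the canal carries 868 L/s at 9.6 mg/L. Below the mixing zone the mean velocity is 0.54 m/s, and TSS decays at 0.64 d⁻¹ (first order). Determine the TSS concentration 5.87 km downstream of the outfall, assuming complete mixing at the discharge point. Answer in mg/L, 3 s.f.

868 L/s = 0.868 m³/s.
After complete mixing, C₀ = (0.078·140 + 0.868·9.6) / 0.946 = 20.35 mg/L.
Travel time t = 5870 m / 0.54 m/s = 1.087e+04 s = 0.1258 d.
C = 20.35·exp(−0.64·0.1258) = 20.35·0.9226 = 18.78 mg/L.

18.8 mg/L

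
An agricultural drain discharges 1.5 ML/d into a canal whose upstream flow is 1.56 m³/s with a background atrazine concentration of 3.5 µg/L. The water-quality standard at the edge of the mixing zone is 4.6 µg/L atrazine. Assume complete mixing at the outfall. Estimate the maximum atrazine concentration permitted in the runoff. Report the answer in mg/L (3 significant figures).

1.5 ML/d = 0.01736 m³/s.
3.5 µg/L = 0.0035 mg/L.
4.6 µg/L = 0.0046 mg/L.
Mass balance: 0.0046·1.577 = 0.01736·Cₑ + 1.56·0.0035.
Cₑ = (0.007256 − 0.00546) / 0.01736 = 0.1034 mg/L.

0.103 mg/L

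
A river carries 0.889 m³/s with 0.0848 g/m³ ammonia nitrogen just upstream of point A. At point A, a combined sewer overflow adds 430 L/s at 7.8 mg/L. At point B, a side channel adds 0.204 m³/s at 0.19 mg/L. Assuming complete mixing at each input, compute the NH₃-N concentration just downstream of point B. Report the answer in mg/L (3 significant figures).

2.28 mg/L

430 L/s = 0.43 m³/s.
After input A: C = (0.889·0.0848 + 0.43·7.8) / 1.319 = 2.6 mg/L.
After input B: C = (1.319·2.6 + 0.204·0.19) / 1.523 = 2.277 mg/L.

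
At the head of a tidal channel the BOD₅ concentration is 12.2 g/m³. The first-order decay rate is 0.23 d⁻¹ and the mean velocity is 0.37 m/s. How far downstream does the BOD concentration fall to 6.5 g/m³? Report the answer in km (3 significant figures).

87.5 km

From C = C₀·e^(−kt), t = ln(C₀/C)/k = ln(12.2/6.5)/0.23 = 0.6296/0.23 = 2.738 d.
Distance = v·t = 0.37 m/s × 2.365e+05 s = 8.751e+04 m = 87.51 km.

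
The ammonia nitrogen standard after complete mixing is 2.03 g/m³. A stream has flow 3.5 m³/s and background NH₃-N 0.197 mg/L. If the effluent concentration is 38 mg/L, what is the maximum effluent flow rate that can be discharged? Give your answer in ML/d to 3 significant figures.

Mass balance at complete mixing: C_std·(Q_w + Q_r) = Q_w·C_e + Q_r·C_b.
Rearranging, Q_w = Q_r·(C_std − C_b)/(C_e − C_std) = 3.5·(2.03 − 0.197) / (38 − 2.03) = 0.1784 m³/s.
= 15.41 ML/d.

15.4 ML/d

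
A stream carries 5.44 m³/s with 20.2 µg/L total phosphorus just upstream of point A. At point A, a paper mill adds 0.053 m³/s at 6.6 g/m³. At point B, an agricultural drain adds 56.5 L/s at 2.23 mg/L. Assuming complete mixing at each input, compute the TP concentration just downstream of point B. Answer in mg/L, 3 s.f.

0.106 mg/L

20.2 µg/L = 0.0202 mg/L.
After input A: C = (5.44·0.0202 + 0.053·6.6) / 5.493 = 0.08369 mg/L.
56.5 L/s = 0.0565 m³/s.
After input B: C = (5.493·0.08369 + 0.0565·2.23) / 5.55 = 0.1055 mg/L.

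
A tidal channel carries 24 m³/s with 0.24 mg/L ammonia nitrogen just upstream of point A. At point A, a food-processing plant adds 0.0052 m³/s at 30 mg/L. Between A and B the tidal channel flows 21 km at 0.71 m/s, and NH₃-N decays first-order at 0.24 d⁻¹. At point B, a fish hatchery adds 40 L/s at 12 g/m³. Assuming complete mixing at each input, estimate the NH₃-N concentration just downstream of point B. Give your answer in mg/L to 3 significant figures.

0.247 mg/L

After input A: C = (24·0.24 + 0.0052·30) / 24.01 = 0.2464 mg/L.
Over the 21 km reach to input B (t = 2.958e+04 s = 0.3423 d), decay gives C = 0.2464·exp(−0.24·0.3423) = 0.227 mg/L.
40 L/s = 0.04 m³/s.
After input B: C = (24.01·0.227 + 0.04·12) / 24.05 = 0.2466 mg/L.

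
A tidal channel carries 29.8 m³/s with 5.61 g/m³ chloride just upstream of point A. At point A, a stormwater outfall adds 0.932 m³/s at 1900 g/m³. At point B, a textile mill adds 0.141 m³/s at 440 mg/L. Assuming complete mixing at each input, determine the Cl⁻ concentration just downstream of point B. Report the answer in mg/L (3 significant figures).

64.8 mg/L

After input A: C = (29.8·5.61 + 0.932·1900) / 30.73 = 63.06 mg/L.
After input B: C = (30.73·63.06 + 0.141·440) / 30.87 = 64.78 mg/L.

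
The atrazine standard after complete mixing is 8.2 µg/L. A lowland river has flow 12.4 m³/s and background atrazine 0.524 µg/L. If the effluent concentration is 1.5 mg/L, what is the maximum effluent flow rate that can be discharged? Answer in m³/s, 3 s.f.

0.0638 m³/s

0.524 µg/L = 0.000524 mg/L.
8.2 µg/L = 0.0082 mg/L.
Mass balance at complete mixing: C_std·(Q_w + Q_r) = Q_w·C_e + Q_r·C_b.
Rearranging, Q_w = Q_r·(C_std − C_b)/(C_e − C_std) = 12.4·(0.0082 − 0.000524) / (1.5 − 0.0082) = 0.0638 m³/s.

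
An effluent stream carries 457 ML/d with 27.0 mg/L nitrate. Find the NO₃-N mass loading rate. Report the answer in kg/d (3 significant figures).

457 ML/d = 5.289 m³/s.
Mass flux = Q·C = 5.289 m³/s × 27 g/m³ = 142.8 g/s.
= 142.8 g/s × 86.4 = 1.234e+04 kg/d.

12300 kg/d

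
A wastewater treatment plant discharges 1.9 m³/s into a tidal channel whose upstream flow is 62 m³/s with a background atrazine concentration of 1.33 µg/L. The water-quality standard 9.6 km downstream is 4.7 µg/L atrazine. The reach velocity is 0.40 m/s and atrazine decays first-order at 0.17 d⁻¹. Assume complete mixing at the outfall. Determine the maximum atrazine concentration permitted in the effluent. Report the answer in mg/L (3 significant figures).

1.33 µg/L = 0.00133 mg/L.
4.7 µg/L = 0.0047 mg/L.
Travel time to the compliance point: t = 9600/0.40 = 2.4e+04 s = 0.2778 d; decay factor exp(−0.17·0.2778) = 0.9539.
So the concentration just after mixing may be at most 0.0047/0.9539 = 0.004927 mg/L.
Mass balance: 0.004927·63.9 = 1.9·Cₑ + 62·0.00133.
Cₑ = (0.3149 − 0.08246) / 1.9 = 0.1223 mg/L.

0.122 mg/L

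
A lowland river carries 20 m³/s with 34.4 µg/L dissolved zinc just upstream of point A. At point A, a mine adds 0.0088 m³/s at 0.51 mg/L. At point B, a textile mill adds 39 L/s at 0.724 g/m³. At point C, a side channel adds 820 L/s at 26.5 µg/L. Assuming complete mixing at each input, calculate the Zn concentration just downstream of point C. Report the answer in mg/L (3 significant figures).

34.4 µg/L = 0.0344 mg/L.
After input A: C = (20·0.0344 + 0.0088·0.51) / 20.01 = 0.03461 mg/L.
39 L/s = 0.039 m³/s.
After input B: C = (20.01·0.03461 + 0.039·0.724) / 20.05 = 0.03595 mg/L.
820 L/s = 0.82 m³/s.
26.5 µg/L = 0.0265 mg/L.
After input C: C = (20.05·0.03595 + 0.82·0.0265) / 20.87 = 0.03558 mg/L.

0.0356 mg/L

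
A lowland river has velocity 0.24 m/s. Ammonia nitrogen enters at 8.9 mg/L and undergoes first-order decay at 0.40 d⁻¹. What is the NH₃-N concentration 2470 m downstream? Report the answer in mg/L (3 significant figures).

Travel time t = 2470 m / 0.24 m/s = 2470/0.24 = 1.029e+04 s = 0.1191 d.
First-order decay: C = 8.9·exp(−0.40·0.1191) = 8.9·0.9535 = 8.486 mg/L.

8.49 mg/L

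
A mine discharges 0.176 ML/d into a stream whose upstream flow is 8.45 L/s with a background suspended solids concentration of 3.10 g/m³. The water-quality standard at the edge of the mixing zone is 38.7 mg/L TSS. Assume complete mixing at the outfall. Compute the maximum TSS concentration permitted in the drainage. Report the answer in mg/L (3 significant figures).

186 mg/L

0.176 ML/d = 0.002037 m³/s.
8.45 L/s = 0.00845 m³/s.
Mass balance: 38.7·0.01049 = 0.002037·Cₑ + 0.00845·3.1.
Cₑ = (0.4058 − 0.02619) / 0.002037 = 186.4 mg/L.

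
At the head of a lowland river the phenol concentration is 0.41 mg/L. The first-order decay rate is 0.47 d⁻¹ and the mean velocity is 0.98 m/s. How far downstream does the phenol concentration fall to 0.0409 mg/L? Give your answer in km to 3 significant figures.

415 km

From C = C₀·e^(−kt), t = ln(C₀/C)/k = ln(0.41/0.0409)/0.47 = 2.305/0.47 = 4.904 d.
Distance = v·t = 0.98 m/s × 4.237e+05 s = 4.153e+05 m = 415.3 km.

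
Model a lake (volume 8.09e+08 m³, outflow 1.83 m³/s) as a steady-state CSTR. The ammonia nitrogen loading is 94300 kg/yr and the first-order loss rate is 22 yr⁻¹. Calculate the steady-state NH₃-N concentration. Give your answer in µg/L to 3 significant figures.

Outflow Q = 1.83 m³/s × 3.156e+07 s/yr = 5.775e+07 m³/yr.
Steady-state CSTR mass balance: W = Q·C + k·V·C, so C = W/(Q + kV).
Q + kV = 5.775e+07 + 22·8.09e+08 = 1.786e+10 m³/yr.
C = 94300/1.786e+10 = 5.281e-06 kg/m³ = 0.005281 mg/L = 5.281 µg/L.

5.28 µg/L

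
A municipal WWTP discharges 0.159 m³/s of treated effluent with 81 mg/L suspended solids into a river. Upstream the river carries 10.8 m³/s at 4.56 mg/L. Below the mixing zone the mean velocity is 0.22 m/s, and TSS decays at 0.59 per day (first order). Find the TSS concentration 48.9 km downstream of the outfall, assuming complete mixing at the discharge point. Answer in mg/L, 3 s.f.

After complete mixing, C₀ = (0.159·81 + 10.8·4.56) / 10.96 = 5.669 mg/L.
Travel time t = 4.89e+04 m / 0.22 m/s = 2.223e+05 s = 2.573 d.
C = 5.669·exp(−0.59·2.573) = 5.669·0.2192 = 1.243 mg/L.

1.24 mg/L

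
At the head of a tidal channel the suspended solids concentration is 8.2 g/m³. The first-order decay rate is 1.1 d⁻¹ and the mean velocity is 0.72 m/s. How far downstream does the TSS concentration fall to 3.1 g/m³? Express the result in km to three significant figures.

55.0 km

From C = C₀·e^(−kt), t = ln(C₀/C)/k = ln(8.2/3.1)/1.1 = 0.9727/1.1 = 0.8843 d.
Distance = v·t = 0.72 m/s × 7.64e+04 s = 5.501e+04 m = 55.01 km.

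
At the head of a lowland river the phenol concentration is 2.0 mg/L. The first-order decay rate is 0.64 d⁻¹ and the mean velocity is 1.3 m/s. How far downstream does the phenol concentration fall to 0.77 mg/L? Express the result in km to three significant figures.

168 km

From C = C₀·e^(−kt), t = ln(C₀/C)/k = ln(2.0/0.77)/0.64 = 0.9545/0.64 = 1.491 d.
Distance = v·t = 1.3 m/s × 1.289e+05 s = 1.675e+05 m = 167.5 km.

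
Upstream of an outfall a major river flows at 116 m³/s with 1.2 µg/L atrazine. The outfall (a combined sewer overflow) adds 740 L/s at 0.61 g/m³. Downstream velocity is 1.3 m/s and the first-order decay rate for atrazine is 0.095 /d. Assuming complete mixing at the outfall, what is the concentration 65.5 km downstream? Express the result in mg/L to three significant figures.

740 L/s = 0.74 m³/s.
1.2 µg/L = 0.0012 mg/L.
After complete mixing, C₀ = (0.74·0.61 + 116·0.0012) / 116.7 = 0.005059 mg/L.
Travel time t = 6.55e+04 m / 1.3 m/s = 5.038e+04 s = 0.5832 d.
C = 0.005059·exp(−0.095·0.5832) = 0.005059·0.9461 = 0.004786 mg/L.

0.00479 mg/L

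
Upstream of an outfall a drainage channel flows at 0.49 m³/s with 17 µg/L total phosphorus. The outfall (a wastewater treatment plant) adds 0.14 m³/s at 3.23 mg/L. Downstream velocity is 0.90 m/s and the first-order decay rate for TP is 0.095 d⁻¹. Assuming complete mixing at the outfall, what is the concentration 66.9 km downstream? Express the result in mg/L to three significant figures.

17 µg/L = 0.017 mg/L.
After complete mixing, C₀ = (0.14·3.23 + 0.49·0.017) / 0.63 = 0.731 mg/L.
Travel time t = 6.69e+04 m / 0.90 m/s = 7.433e+04 s = 0.8603 d.
C = 0.731·exp(−0.095·0.8603) = 0.731·0.9215 = 0.6736 mg/L.

0.674 mg/L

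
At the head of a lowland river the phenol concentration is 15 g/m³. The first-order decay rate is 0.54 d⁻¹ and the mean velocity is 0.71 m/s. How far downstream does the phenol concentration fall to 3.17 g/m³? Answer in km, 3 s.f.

177 km

From C = C₀·e^(−kt), t = ln(C₀/C)/k = ln(15/3.17)/0.54 = 1.554/0.54 = 2.878 d.
Distance = v·t = 0.71 m/s × 2.487e+05 s = 1.766e+05 m = 176.6 km.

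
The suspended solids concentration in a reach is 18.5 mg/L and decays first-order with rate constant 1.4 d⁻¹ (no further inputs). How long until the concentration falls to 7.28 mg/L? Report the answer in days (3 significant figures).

0.666 d

t = ln(C₀/C)/k = ln(18.5/7.28)/1.4 = 0.9326/1.4 = 0.6662 d.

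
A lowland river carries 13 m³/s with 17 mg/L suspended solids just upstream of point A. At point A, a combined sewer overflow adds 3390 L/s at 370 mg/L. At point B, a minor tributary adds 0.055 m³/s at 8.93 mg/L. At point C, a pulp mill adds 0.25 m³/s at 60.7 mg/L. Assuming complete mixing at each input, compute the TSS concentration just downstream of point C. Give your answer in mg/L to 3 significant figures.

3390 L/s = 3.39 m³/s.
After input A: C = (13·17 + 3.39·370) / 16.39 = 90.01 mg/L.
After input B: C = (16.39·90.01 + 0.055·8.93) / 16.45 = 89.74 mg/L.
After input C: C = (16.45·89.74 + 0.25·60.7) / 16.7 = 89.31 mg/L.

89.3 mg/L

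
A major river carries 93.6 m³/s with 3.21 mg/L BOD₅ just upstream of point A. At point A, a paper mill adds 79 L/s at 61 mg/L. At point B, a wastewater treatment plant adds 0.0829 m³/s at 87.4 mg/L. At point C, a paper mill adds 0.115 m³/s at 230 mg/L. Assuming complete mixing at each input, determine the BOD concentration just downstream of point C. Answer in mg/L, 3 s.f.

3.61 mg/L

79 L/s = 0.079 m³/s.
After input A: C = (93.6·3.21 + 0.079·61) / 93.68 = 3.259 mg/L.
After input B: C = (93.68·3.259 + 0.0829·87.4) / 93.76 = 3.333 mg/L.
After input C: C = (93.76·3.333 + 0.115·230) / 93.88 = 3.611 mg/L.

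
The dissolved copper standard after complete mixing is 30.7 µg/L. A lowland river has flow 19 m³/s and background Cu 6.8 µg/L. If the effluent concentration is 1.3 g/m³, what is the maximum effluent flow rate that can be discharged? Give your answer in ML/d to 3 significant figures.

6.8 µg/L = 0.0068 mg/L.
30.7 µg/L = 0.0307 mg/L.
Mass balance at complete mixing: C_std·(Q_w + Q_r) = Q_w·C_e + Q_r·C_b.
Rearranging, Q_w = Q_r·(C_std − C_b)/(C_e − C_std) = 19·(0.0307 − 0.0068) / (1.3 − 0.0307) = 0.3578 m³/s.
= 30.91 ML/d.

30.9 ML/d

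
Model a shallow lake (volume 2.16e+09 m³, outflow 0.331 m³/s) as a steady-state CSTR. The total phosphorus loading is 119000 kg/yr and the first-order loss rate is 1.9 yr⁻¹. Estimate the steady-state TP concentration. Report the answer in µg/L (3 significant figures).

28.9 µg/L

Outflow Q = 0.331 m³/s × 3.156e+07 s/yr = 1.045e+07 m³/yr.
Steady-state CSTR mass balance: W = Q·C + k·V·C, so C = W/(Q + kV).
Q + kV = 1.045e+07 + 1.9·2.16e+09 = 4.114e+09 m³/yr.
C = 119000/4.114e+09 = 2.892e-05 kg/m³ = 0.02892 mg/L = 28.92 µg/L.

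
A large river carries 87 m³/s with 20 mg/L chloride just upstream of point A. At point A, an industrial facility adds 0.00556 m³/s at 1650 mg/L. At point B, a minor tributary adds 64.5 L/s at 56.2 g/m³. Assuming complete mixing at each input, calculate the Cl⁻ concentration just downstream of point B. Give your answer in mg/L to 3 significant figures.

After input A: C = (87·20 + 0.00556·1650) / 87.01 = 20.1 mg/L.
64.5 L/s = 0.0645 m³/s.
After input B: C = (87.01·20.1 + 0.0645·56.2) / 87.07 = 20.13 mg/L.

20.1 mg/L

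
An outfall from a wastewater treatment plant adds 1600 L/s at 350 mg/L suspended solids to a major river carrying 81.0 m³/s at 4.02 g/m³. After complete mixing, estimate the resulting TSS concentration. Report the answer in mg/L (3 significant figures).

10.7 mg/L

1600 L/s = 1.6 m³/s.
By mass balance at complete mixing, C = (1.6·350 + 81·4.02) / (1.6 + 81) = 885.6/82.6 = 10.72 mg/L.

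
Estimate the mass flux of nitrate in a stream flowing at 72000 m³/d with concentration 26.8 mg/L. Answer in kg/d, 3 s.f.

1930 kg/d

72000 m³/d = 0.8333 m³/s.
Mass flux = Q·C = 0.8333 m³/s × 26.8 g/m³ = 22.33 g/s.
= 22.33 g/s × 86.4 = 1930 kg/d.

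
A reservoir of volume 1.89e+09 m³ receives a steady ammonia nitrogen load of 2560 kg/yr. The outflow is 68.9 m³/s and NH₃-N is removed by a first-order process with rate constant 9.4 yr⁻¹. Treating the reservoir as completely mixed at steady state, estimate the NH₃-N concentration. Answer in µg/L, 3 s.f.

Outflow Q = 68.9 m³/s × 3.156e+07 s/yr = 2.174e+09 m³/yr.
Steady-state CSTR mass balance: W = Q·C + k·V·C, so C = W/(Q + kV).
Q + kV = 2.174e+09 + 9.4·1.89e+09 = 1.994e+10 m³/yr.
C = 2560/1.994e+10 = 1.284e-07 kg/m³ = 0.0001284 mg/L = 0.1284 µg/L.

0.128 µg/L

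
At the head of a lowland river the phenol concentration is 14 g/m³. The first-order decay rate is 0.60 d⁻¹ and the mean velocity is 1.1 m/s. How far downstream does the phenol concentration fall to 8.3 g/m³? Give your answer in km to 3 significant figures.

82.8 km

From C = C₀·e^(−kt), t = ln(C₀/C)/k = ln(14/8.3)/0.60 = 0.5228/0.60 = 0.8713 d.
Distance = v·t = 1.1 m/s × 7.528e+04 s = 8.281e+04 m = 82.81 km.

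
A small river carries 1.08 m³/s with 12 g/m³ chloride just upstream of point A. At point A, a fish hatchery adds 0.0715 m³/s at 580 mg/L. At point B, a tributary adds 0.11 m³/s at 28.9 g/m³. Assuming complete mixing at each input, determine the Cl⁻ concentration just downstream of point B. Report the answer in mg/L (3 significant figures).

45.7 mg/L

After input A: C = (1.08·12 + 0.0715·580) / 1.151 = 47.27 mg/L.
After input B: C = (1.151·47.27 + 0.11·28.9) / 1.262 = 45.67 mg/L.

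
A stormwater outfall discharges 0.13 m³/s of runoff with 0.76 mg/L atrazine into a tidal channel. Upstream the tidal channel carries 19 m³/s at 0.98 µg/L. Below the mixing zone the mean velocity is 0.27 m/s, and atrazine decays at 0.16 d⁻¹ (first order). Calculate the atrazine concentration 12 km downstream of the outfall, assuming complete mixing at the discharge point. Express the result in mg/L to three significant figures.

0.00565 mg/L

0.98 µg/L = 0.00098 mg/L.
After complete mixing, C₀ = (0.13·0.76 + 19·0.00098) / 19.13 = 0.006138 mg/L.
Travel time t = 1.2e+04 m / 0.27 m/s = 4.444e+04 s = 0.5144 d.
C = 0.006138·exp(−0.16·0.5144) = 0.006138·0.921 = 0.005653 mg/L.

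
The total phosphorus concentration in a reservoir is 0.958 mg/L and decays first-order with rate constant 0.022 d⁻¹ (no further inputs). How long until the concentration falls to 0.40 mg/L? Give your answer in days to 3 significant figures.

t = ln(C₀/C)/k = ln(0.958/0.40)/0.022 = 0.8734/0.022 = 39.7 d.

39.7 d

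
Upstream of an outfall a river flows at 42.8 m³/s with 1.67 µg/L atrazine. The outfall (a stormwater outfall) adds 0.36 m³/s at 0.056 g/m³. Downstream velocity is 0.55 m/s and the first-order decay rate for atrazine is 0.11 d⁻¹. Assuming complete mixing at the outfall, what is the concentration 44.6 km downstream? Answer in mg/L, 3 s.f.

0.00191 mg/L

1.67 µg/L = 0.00167 mg/L.
After complete mixing, C₀ = (0.36·0.056 + 42.8·0.00167) / 43.16 = 0.002123 mg/L.
Travel time t = 4.46e+04 m / 0.55 m/s = 8.109e+04 s = 0.9386 d.
C = 0.002123·exp(−0.11·0.9386) = 0.002123·0.9019 = 0.001915 mg/L.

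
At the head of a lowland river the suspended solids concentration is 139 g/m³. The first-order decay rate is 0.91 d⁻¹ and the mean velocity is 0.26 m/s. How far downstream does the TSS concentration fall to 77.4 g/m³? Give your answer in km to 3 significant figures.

From C = C₀·e^(−kt), t = ln(C₀/C)/k = ln(139/77.4)/0.91 = 0.5855/0.91 = 0.6434 d.
Distance = v·t = 0.26 m/s × 5.559e+04 s = 1.445e+04 m = 14.45 km.

14.5 km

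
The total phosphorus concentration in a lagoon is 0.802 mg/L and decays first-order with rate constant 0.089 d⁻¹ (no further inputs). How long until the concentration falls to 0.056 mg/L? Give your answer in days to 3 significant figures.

t = ln(C₀/C)/k = ln(0.802/0.056)/0.089 = 2.662/0.089 = 29.91 d.

29.9 d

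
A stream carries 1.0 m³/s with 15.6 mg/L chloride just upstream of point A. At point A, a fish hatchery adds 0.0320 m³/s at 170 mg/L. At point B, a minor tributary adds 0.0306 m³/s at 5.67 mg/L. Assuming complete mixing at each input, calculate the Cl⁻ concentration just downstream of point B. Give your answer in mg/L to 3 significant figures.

After input A: C = (1·15.6 + 0.032·170) / 1.032 = 20.39 mg/L.
After input B: C = (1.032·20.39 + 0.0306·5.67) / 1.063 = 19.96 mg/L.

20.0 mg/L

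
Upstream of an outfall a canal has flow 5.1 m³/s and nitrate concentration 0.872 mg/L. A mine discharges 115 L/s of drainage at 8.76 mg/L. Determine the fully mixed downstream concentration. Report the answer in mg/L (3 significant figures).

1.05 mg/L

115 L/s = 0.115 m³/s.
Flow-weighted mixing gives C = (0.115·8.76 + 5.1·0.872) / (0.115 + 5.1) = 5.455/5.215 = 1.046 mg/L.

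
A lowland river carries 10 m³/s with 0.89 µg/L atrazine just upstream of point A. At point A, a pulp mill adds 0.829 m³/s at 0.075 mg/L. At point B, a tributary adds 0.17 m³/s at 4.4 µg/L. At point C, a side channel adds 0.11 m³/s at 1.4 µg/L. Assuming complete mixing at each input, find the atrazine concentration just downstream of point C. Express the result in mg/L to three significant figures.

0.00648 mg/L

0.89 µg/L = 0.00089 mg/L.
After input A: C = (10·0.00089 + 0.829·0.075) / 10.83 = 0.006563 mg/L.
4.4 µg/L = 0.0044 mg/L.
After input B: C = (10.83·0.006563 + 0.17·0.0044) / 11 = 0.00653 mg/L.
1.4 µg/L = 0.0014 mg/L.
After input C: C = (11·0.00653 + 0.11·0.0014) / 11.11 = 0.006479 mg/L.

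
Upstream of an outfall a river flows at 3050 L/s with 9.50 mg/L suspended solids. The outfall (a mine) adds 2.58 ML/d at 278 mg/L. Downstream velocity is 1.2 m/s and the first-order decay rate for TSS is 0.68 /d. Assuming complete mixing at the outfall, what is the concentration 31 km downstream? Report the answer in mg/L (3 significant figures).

9.88 mg/L

2.58 ML/d = 0.02986 m³/s.
3050 L/s = 3.05 m³/s.
After complete mixing, C₀ = (0.02986·278 + 3.05·9.5) / 3.08 = 12.1 mg/L.
Travel time t = 3.1e+04 m / 1.2 m/s = 2.583e+04 s = 0.299 d.
C = 12.1·exp(−0.68·0.299) = 12.1·0.816 = 9.876 mg/L.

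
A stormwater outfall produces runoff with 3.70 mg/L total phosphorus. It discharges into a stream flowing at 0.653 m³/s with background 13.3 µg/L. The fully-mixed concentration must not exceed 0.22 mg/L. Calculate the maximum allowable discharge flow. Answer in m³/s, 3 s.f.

0.0388 m³/s

13.3 µg/L = 0.0133 mg/L.
Mass balance at complete mixing: C_std·(Q_w + Q_r) = Q_w·C_e + Q_r·C_b.
Rearranging, Q_w = Q_r·(C_std − C_b)/(C_e − C_std) = 0.653·(0.22 − 0.0133) / (3.7 − 0.22) = 0.03879 m³/s.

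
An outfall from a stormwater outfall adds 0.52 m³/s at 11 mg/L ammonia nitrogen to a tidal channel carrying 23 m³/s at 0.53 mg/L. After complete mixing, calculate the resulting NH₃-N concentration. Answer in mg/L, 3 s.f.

0.761 mg/L

Flow-weighted mixing gives C = (0.52·11 + 23·0.53) / (0.52 + 23) = 17.91/23.52 = 0.7615 mg/L.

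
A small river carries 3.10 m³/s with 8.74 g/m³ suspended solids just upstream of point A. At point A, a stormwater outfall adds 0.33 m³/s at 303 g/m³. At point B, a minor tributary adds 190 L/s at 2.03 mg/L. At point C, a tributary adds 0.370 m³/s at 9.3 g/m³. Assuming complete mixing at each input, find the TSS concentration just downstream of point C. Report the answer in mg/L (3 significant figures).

32.8 mg/L

After input A: C = (3.1·8.74 + 0.33·303) / 3.43 = 37.05 mg/L.
190 L/s = 0.19 m³/s.
After input B: C = (3.43·37.05 + 0.19·2.03) / 3.62 = 35.21 mg/L.
After input C: C = (3.62·35.21 + 0.37·9.3) / 3.99 = 32.81 mg/L.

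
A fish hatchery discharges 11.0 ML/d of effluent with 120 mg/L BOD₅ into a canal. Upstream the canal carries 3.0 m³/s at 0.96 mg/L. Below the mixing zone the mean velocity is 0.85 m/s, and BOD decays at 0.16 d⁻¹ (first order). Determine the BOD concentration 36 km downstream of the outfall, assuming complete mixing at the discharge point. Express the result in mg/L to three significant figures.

5.37 mg/L

11.0 ML/d = 0.1273 m³/s.
After complete mixing, C₀ = (0.1273·120 + 3·0.96) / 3.127 = 5.806 mg/L.
Travel time t = 3.6e+04 m / 0.85 m/s = 4.235e+04 s = 0.4902 d.
C = 5.806·exp(−0.16·0.4902) = 5.806·0.9246 = 5.368 mg/L.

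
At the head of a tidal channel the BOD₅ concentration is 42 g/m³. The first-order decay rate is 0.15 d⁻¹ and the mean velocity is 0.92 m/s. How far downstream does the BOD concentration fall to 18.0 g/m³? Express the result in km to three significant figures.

449 km

From C = C₀·e^(−kt), t = ln(C₀/C)/k = ln(42/18.0)/0.15 = 0.8473/0.15 = 5.649 d.
Distance = v·t = 0.92 m/s × 4.88e+05 s = 4.49e+05 m = 449 km.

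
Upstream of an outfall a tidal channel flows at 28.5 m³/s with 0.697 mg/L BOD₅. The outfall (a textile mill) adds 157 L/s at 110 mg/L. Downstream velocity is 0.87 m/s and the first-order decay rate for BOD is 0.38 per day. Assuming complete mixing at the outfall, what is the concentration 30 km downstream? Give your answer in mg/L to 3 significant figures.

1.11 mg/L

157 L/s = 0.157 m³/s.
After complete mixing, C₀ = (0.157·110 + 28.5·0.697) / 28.66 = 1.296 mg/L.
Travel time t = 3e+04 m / 0.87 m/s = 3.448e+04 s = 0.3991 d.
C = 1.296·exp(−0.38·0.3991) = 1.296·0.8593 = 1.113 mg/L.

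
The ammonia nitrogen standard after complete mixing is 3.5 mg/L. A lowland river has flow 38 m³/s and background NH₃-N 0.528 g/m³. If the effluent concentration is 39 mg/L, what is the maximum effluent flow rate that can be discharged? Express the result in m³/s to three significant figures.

Mass balance at complete mixing: C_std·(Q_w + Q_r) = Q_w·C_e + Q_r·C_b.
Rearranging, Q_w = Q_r·(C_std − C_b)/(C_e − C_std) = 38·(3.5 − 0.528) / (39 − 3.5) = 3.181 m³/s.

3.18 m³/s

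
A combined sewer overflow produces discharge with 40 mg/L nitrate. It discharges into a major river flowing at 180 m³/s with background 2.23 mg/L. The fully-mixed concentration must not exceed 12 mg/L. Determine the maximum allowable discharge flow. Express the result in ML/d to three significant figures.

5430 ML/d

Mass balance at complete mixing: C_std·(Q_w + Q_r) = Q_w·C_e + Q_r·C_b.
Rearranging, Q_w = Q_r·(C_std − C_b)/(C_e − C_std) = 180·(12 − 2.23) / (40 − 12) = 62.81 m³/s.
= 5427 ML/d.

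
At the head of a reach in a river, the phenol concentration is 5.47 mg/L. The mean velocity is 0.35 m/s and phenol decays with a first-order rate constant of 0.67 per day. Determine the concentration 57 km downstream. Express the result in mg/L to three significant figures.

Travel time t = 57 km / 0.35 m/s = 5.7e+04/0.35 = 1.629e+05 s = 1.885 d.
First-order decay: C = 5.47·exp(−0.67·1.885) = 5.47·0.2828 = 1.547 mg/L.

1.55 mg/L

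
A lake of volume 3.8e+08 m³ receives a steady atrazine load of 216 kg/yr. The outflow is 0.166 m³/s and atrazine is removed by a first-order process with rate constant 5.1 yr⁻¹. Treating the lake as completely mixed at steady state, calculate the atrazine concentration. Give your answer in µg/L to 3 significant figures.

0.111 µg/L

Outflow Q = 0.166 m³/s × 3.156e+07 s/yr = 5.239e+06 m³/yr.
Steady-state CSTR mass balance: W = Q·C + k·V·C, so C = W/(Q + kV).
Q + kV = 5.239e+06 + 5.1·3.8e+08 = 1.943e+09 m³/yr.
C = 216/1.943e+09 = 1.112e-07 kg/m³ = 0.0001112 mg/L = 0.1112 µg/L.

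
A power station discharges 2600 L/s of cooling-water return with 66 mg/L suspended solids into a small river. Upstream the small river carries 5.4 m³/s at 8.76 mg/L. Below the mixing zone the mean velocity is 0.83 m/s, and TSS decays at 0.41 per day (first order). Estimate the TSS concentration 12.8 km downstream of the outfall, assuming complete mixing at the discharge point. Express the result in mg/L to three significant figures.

2600 L/s = 2.6 m³/s.
After complete mixing, C₀ = (2.6·66 + 5.4·8.76) / 8 = 27.36 mg/L.
Travel time t = 1.28e+04 m / 0.83 m/s = 1.542e+04 s = 0.1785 d.
C = 27.36·exp(−0.41·0.1785) = 27.36·0.9294 = 25.43 mg/L.

25.4 mg/L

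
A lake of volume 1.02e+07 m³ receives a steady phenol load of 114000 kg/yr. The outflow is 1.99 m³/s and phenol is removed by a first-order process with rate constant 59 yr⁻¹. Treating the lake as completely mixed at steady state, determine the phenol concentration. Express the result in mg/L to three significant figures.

Outflow Q = 1.99 m³/s × 3.156e+07 s/yr = 6.28e+07 m³/yr.
Steady-state CSTR mass balance: W = Q·C + k·V·C, so C = W/(Q + kV).
Q + kV = 6.28e+07 + 59·1.02e+07 = 6.646e+08 m³/yr.
C = 114000/6.646e+08 = 0.0001715 kg/m³ = 0.1715 mg/L.

0.172 mg/L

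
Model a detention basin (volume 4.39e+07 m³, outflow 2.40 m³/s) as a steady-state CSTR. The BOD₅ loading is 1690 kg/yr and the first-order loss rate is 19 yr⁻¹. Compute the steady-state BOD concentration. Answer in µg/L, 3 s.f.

Outflow Q = 2.40 m³/s × 3.156e+07 s/yr = 7.574e+07 m³/yr.
Steady-state CSTR mass balance: W = Q·C + k·V·C, so C = W/(Q + kV).
Q + kV = 7.574e+07 + 19·4.39e+07 = 9.098e+08 m³/yr.
C = 1690/9.098e+08 = 1.857e-06 kg/m³ = 0.001857 mg/L = 1.857 µg/L.

1.86 µg/L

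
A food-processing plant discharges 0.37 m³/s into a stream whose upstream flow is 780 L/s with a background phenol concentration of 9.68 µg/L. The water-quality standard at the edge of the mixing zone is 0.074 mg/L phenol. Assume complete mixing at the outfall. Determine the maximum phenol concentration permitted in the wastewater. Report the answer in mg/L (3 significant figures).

0.210 mg/L

780 L/s = 0.78 m³/s.
9.68 µg/L = 0.00968 mg/L.
Mass balance: 0.074·1.15 = 0.37·Cₑ + 0.78·0.00968.
Cₑ = (0.0851 − 0.00755) / 0.37 = 0.2096 mg/L.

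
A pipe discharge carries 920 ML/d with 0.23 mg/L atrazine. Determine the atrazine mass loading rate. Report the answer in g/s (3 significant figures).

2.45 g/s

920 ML/d = 10.65 m³/s.
Mass flux = Q·C = 10.65 m³/s × 0.23 g/m³ = 2.449 g/s.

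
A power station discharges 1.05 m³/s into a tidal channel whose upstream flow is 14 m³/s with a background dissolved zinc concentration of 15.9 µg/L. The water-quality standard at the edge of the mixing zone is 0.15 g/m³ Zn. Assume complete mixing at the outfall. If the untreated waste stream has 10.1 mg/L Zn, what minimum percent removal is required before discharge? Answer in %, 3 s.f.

15.9 µg/L = 0.0159 mg/L.
Mass balance: 0.15·15.05 = 1.05·Cₑ + 14·0.0159.
Cₑ = (2.257 − 0.2226) / 1.05 = 1.938 mg/L.
Required removal = 1 − 1.938/10.1 = 80.81 %.

80.8 %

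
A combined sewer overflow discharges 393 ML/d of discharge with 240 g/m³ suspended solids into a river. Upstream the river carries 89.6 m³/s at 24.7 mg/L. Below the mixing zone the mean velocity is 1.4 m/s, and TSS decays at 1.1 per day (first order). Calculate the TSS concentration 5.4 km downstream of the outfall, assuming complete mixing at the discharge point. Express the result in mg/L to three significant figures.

33.4 mg/L

393 ML/d = 4.549 m³/s.
After complete mixing, C₀ = (4.549·240 + 89.6·24.7) / 94.15 = 35.1 mg/L.
Travel time t = 5400 m / 1.4 m/s = 3857 s = 0.04464 d.
C = 35.1·exp(−1.1·0.04464) = 35.1·0.9521 = 33.42 mg/L.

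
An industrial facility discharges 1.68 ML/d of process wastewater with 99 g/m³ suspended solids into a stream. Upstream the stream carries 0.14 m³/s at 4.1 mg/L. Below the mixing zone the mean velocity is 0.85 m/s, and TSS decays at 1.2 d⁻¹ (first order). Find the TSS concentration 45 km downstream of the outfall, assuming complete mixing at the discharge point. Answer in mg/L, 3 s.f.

1.68 ML/d = 0.01944 m³/s.
After complete mixing, C₀ = (0.01944·99 + 0.14·4.1) / 0.1594 = 15.67 mg/L.
Travel time t = 4.5e+04 m / 0.85 m/s = 5.294e+04 s = 0.6127 d.
C = 15.67·exp(−1.2·0.6127) = 15.67·0.4794 = 7.513 mg/L.

7.51 mg/L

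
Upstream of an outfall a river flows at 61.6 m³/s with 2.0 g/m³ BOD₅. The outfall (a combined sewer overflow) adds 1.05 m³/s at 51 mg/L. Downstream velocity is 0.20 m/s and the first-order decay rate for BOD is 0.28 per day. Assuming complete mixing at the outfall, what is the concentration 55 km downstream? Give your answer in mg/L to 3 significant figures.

After complete mixing, C₀ = (1.05·51 + 61.6·2) / 62.65 = 2.821 mg/L.
Travel time t = 5.5e+04 m / 0.20 m/s = 2.75e+05 s = 3.183 d.
C = 2.821·exp(−0.28·3.183) = 2.821·0.4102 = 1.157 mg/L.

1.16 mg/L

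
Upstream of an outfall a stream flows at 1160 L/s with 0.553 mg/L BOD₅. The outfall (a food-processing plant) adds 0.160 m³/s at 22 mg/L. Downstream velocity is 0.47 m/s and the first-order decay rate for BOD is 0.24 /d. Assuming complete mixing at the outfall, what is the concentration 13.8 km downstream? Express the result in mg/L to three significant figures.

1160 L/s = 1.16 m³/s.
After complete mixing, C₀ = (0.16·22 + 1.16·0.553) / 1.32 = 3.153 mg/L.
Travel time t = 1.38e+04 m / 0.47 m/s = 2.936e+04 s = 0.3398 d.
C = 3.153·exp(−0.24·0.3398) = 3.153·0.9217 = 2.906 mg/L.

2.91 mg/L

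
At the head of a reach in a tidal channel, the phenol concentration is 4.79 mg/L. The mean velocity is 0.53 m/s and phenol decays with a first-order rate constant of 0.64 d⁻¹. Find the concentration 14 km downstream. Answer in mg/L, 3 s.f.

3.94 mg/L

Travel time t = 14 km / 0.53 m/s = 1.4e+04/0.53 = 2.642e+04 s = 0.3057 d.
First-order decay: C = 4.79·exp(−0.64·0.3057) = 4.79·0.8223 = 3.939 mg/L.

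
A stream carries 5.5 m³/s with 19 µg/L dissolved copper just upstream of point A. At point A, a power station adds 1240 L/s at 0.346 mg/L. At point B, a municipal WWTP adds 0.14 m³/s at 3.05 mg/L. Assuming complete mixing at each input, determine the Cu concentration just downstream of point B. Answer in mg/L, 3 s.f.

0.140 mg/L

19 µg/L = 0.019 mg/L.
1240 L/s = 1.24 m³/s.
After input A: C = (5.5·0.019 + 1.24·0.346) / 6.74 = 0.07916 mg/L.
After input B: C = (6.74·0.07916 + 0.14·3.05) / 6.88 = 0.1396 mg/L.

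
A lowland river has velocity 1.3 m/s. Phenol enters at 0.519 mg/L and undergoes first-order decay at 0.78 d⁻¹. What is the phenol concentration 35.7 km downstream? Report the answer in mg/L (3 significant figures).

0.405 mg/L

Travel time t = 35.7 km / 1.3 m/s = 3.57e+04/1.3 = 2.746e+04 s = 0.3178 d.
First-order decay: C = 0.519·exp(−0.78·0.3178) = 0.519·0.7804 = 0.405 mg/L.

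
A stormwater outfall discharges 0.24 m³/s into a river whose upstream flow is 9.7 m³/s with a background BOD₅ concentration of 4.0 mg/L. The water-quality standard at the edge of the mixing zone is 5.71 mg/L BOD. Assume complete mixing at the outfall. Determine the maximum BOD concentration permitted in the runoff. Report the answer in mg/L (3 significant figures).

Mass balance: 5.71·9.94 = 0.24·Cₑ + 9.7·4.
Cₑ = (56.76 − 38.8) / 0.24 = 74.82 mg/L.

74.8 mg/L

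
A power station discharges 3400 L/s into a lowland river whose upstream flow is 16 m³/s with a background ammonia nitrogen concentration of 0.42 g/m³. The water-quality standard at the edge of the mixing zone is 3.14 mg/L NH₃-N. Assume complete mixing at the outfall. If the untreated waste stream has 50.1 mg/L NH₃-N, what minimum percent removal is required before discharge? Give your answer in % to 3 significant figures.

68.2 %

3400 L/s = 3.4 m³/s.
Mass balance: 3.14·19.4 = 3.4·Cₑ + 16·0.42.
Cₑ = (60.92 − 6.72) / 3.4 = 15.94 mg/L.
Required removal = 1 − 15.94/50.1 = 68.18 %.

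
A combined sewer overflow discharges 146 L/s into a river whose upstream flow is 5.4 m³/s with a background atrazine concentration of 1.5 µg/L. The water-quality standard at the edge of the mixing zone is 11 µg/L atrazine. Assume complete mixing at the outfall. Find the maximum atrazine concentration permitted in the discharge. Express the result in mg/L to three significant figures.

146 L/s = 0.146 m³/s.
1.5 µg/L = 0.0015 mg/L.
11 µg/L = 0.011 mg/L.
Mass balance: 0.011·5.546 = 0.146·Cₑ + 5.4·0.0015.
Cₑ = (0.06101 − 0.0081) / 0.146 = 0.3624 mg/L.

0.362 mg/L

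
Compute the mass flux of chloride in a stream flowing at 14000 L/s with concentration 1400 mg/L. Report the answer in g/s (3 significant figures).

14000 L/s = 14 m³/s.
Mass flux = Q·C = 14 m³/s × 1400 g/m³ = 1.96e+04 g/s.

19600 g/s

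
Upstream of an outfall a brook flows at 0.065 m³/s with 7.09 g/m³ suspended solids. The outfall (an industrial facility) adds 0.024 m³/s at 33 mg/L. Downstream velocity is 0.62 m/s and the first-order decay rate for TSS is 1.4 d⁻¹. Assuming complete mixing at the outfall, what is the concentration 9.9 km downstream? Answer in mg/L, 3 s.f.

10.9 mg/L

After complete mixing, C₀ = (0.024·33 + 0.065·7.09) / 0.089 = 14.08 mg/L.
Travel time t = 9900 m / 0.62 m/s = 1.597e+04 s = 0.1848 d.
C = 14.08·exp(−1.4·0.1848) = 14.08·0.772 = 10.87 mg/L.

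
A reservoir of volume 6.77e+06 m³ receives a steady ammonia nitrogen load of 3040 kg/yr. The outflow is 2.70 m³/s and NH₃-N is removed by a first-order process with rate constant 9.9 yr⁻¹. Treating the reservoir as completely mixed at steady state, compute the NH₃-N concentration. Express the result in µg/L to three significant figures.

20.0 µg/L

Outflow Q = 2.70 m³/s × 3.156e+07 s/yr = 8.521e+07 m³/yr.
Steady-state CSTR mass balance: W = Q·C + k·V·C, so C = W/(Q + kV).
Q + kV = 8.521e+07 + 9.9·6.77e+06 = 1.522e+08 m³/yr.
C = 3040/1.522e+08 = 1.997e-05 kg/m³ = 0.01997 mg/L = 19.97 µg/L.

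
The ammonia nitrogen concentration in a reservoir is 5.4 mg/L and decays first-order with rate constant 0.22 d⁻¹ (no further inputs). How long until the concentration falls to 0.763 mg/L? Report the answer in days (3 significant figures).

8.89 d

t = ln(C₀/C)/k = ln(5.4/0.763)/0.22 = 1.957/0.22 = 8.895 d.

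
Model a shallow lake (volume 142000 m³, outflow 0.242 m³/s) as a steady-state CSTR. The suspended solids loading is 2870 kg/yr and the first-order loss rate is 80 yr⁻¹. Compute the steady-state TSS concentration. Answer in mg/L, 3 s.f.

0.151 mg/L

Outflow Q = 0.242 m³/s × 3.156e+07 s/yr = 7.637e+06 m³/yr.
Steady-state CSTR mass balance: W = Q·C + k·V·C, so C = W/(Q + kV).
Q + kV = 7.637e+06 + 80·142000 = 1.9e+07 m³/yr.
C = 2870/1.9e+07 = 0.0001511 kg/m³ = 0.1511 mg/L.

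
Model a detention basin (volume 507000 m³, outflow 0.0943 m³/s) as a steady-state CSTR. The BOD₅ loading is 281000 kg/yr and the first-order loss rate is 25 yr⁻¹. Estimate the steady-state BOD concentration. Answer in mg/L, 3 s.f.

18.0 mg/L

Outflow Q = 0.0943 m³/s × 3.156e+07 s/yr = 2.976e+06 m³/yr.
Steady-state CSTR mass balance: W = Q·C + k·V·C, so C = W/(Q + kV).
Q + kV = 2.976e+06 + 25·507000 = 1.565e+07 m³/yr.
C = 281000/1.565e+07 = 0.01795 kg/m³ = 17.95 mg/L.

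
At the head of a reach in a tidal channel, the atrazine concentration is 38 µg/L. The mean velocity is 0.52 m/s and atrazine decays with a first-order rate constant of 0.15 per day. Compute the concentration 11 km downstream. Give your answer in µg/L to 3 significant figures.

36.6 µg/L

Travel time t = 11 km / 0.52 m/s = 1.1e+04/0.52 = 2.115e+04 s = 0.2448 d.
First-order decay: C = 38·exp(−0.15·0.2448) = 38·0.9639 = 36.63 µg/L.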